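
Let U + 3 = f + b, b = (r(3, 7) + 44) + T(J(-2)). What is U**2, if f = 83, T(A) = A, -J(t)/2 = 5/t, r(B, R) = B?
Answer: 17424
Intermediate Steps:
J(t) = -10/t
b = 52 (b = (3 + 44) - 10/(-2) = 47 - 10*(-1/2) = 47 + 5 = 52)
U = 132 (U = -3 + (83 + 52) = -3 + 135 = 132)
U**2 = 132**2 = 17424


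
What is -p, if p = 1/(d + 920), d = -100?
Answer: -1/820 ≈ -0.0012195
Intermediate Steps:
p = 1/820 (p = 1/(-100 + 920) = 1/820 ≈ 0.0012195)
-p = -1*1/820 = -1/820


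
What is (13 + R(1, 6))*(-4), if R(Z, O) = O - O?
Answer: -52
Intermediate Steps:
R(Z, O) = 0
(13 + R(1, 6))*(-4) = (13 + 0)*(-4) = 13*(-4) = -52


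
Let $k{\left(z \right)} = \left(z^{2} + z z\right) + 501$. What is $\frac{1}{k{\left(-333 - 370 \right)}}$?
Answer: $\frac{1}{988919} \approx 1.0112 \cdot 10^{-6}$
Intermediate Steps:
$k{\left(z \right)} = 501 + 2 z^{2}$ ($k{\left(z \right)} = \left(z^{2} + z^{2}\right) + 501 = 2 z^{2} + 501 = 501 + 2 z^{2}$)
$\frac{1}{k{\left(-333 - 370 \right)}} = \frac{1}{501 + 2 \left(-333 - 370\right)^{2}} = \frac{1}{501 + 2 \left(-703\right)^{2}} = \frac{1}{501 + 2 \cdot 494209} = \frac{1}{501 + 988418} = \frac{1}{988919}$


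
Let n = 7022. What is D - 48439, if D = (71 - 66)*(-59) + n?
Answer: -41712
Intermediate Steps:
D = 6727 (D = (71 - 66)*(-59) + 7022 = 5*(-59) + 7022 = -295 + 7022 = 6727)
D - 48439 = 6727 - 48439 = -41712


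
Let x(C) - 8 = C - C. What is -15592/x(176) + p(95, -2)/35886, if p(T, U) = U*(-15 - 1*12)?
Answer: -11656960/5981 ≈ -1949.0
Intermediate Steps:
x(C) = 8 (x(C) = 8 + (C - C) = 8 + 0 = 8)
p(T, U) = -27*U (p(T, U) = U*(-15 - 12) = U*(-27) = -27*U)
-15592/x(176) + p(95, -2)/35886 = -15592/8 - 27*(-2)/35886 = -15592*⅛ + 54*(1/35886) = -1949 + 9/5981 = -11656960/5981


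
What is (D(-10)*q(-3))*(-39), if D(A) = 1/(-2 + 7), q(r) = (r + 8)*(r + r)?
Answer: 234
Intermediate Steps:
q(r) = 2*r*(8 + r) (q(r) = (8 + r)*(2*r) = 2*r*(8 + r))
D(A) = ⅕ (D(A) = 1/5 = ⅕)
(D(-10)*q(-3))*(-39) = ((2*(-3)*(8 - 3))/5)*(-39) = ((2*(-3)*5)/5)*(-39) = ((⅕)*(-30))*(-39) = -6*(-39) = 234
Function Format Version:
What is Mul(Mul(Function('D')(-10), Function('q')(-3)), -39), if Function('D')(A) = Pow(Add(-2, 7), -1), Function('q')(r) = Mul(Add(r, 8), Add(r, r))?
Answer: 234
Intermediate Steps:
Function('q')(r) = Mul(2, r, Add(8, r)) (Function('q')(r) = Mul(Add(8, r), Mul(2, r)) = Mul(2, r, Add(8, r)))
Function('D')(A) = Rational(1, 5) (Function('D')(A) = Pow(5, -1) = Rational(1, 5))
Mul(Mul(Function('D')(-10), Function('q')(-3)), -39) = Mul(Mul(Rational(1, 5), Mul(2, -3, Add(8, -3))), -39) = Mul(Mul(Rational(1, 5), Mul(2, -3, 5)), -39) = Mul(Mul(Rational(1, 5), -30), -39) = Mul(-6, -39) = 234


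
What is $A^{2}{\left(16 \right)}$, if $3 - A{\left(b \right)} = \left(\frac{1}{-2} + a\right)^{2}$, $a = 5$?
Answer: $\frac{4761}{16} \approx 297.56$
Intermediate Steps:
$A{\left(b \right)} = - \frac{69}{4}$ ($A{\left(b \right)} = 3 - \left(\frac{1}{-2} + 5\right)^{2} = 3 - \left(- \frac{1}{2} + 5\right)^{2} = 3 - \left(\frac{9}{2}\right)^{2} = 3 - \frac{81}{4} = - \frac{69}{4}$)
$A^{2}{\left(16 \right)} = \left(- \frac{69}{4}\right)^{2} = \frac{4761}{16}$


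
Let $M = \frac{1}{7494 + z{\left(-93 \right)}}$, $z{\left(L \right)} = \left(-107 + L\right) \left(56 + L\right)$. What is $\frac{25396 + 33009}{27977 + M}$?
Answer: $\frac{869884070}{416689439} \approx 2.0876$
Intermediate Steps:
$M = \frac{1}{14894}$ ($M = \frac{1}{7494 - \left(1249 - 8649\right)} = \frac{1}{7494 + \left(-5992 + 8649 + 4743\right)} = \frac{1}{7494 + 7400} = \frac{1}{14894} \approx 6.7141 \cdot 10^{-5}$)
$\frac{25396 + 33009}{27977 + M} = \frac{25396 + 33009}{27977 + \frac{1}{14894}} = \frac{58405}{\frac{416689439}{14894}} = 58405 \cdot \frac{14894}{416689439} = \frac{869884070}{416689439}$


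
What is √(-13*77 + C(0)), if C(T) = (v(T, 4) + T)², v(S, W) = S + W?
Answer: I*√985 ≈ 31.385*I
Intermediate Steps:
C(T) = (4 + 2*T)² (C(T) = ((T + 4) + T)² = ((4 + T) + T)² = (4 + 2*T)²)
√(-13*77 + C(0)) = √(-13*77 + 4*(2 + 0)²) = √(-1001 + 4*2²) = √(-1001 + 4*4) = √(-1001 + 16) = √(-985) = I*√985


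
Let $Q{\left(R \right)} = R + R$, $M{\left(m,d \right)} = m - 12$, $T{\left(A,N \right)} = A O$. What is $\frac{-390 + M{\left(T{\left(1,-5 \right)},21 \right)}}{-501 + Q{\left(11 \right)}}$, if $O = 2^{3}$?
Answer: $\frac{394}{479} \approx 0.82255$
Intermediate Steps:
$O = 8$
$T{\left(A,N \right)} = 8 A$ ($T{\left(A,N \right)} = A 8 = 8 A$)
$M{\left(m,d \right)} = -12 + m$ ($M{\left(m,d \right)} = m - 12 = -12 + m$)
$Q{\left(R \right)} = 2 R$
$\frac{-390 + M{\left(T{\left(1,-5 \right)},21 \right)}}{-501 + Q{\left(11 \right)}} = \frac{-390 + \left(-12 + 8 \cdot 1\right)}{-501 + 2 \cdot 11} = \frac{-390 + \left(-12 + 8\right)}{-501 + 22} = \frac{-390 - 4}{-479} = \left(-394\right) \left(- \frac{1}{479}\right) = \frac{394}{479}$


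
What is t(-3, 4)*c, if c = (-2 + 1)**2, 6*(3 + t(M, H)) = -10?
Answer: -14/3 ≈ -4.6667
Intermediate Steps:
t(M, H) = -14/3 (t(M, H) = -3 + (1/6)*(-10) = -3 - 5/3 = -14/3)
c = 1 (c = (-1)**2 = 1)
t(-3, 4)*c = -14/3*1 = -14/3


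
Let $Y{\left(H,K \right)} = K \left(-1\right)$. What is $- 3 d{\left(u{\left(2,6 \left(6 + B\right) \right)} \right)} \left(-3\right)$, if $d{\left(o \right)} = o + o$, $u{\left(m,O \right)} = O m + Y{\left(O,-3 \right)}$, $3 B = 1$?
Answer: $1422$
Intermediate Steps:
$B = \frac{1}{3}$ ($B = \frac{1}{3} \cdot 1 = \frac{1}{3} \approx 0.33333$)
$Y{\left(H,K \right)} = - K$
$u{\left(m,O \right)} = 3 + O m$ ($u{\left(m,O \right)} = O m - -3 = O m + 3 = 3 + O m$)
$d{\left(o \right)} = 2 o$
$- 3 d{\left(u{\left(2,6 \left(6 + B\right) \right)} \right)} \left(-3\right) = - 3 \cdot 2 \left(3 + 6 \left(6 + \frac{1}{3}\right) 2\right) \left(-3\right) = - 3 \cdot 2 \left(3 + 6 \cdot \frac{19}{3} \cdot 2\right) \left(-3\right) = - 3 \cdot 2 \left(3 + 38 \cdot 2\right) \left(-3\right) = - 3 \cdot 2 \left(3 + 76\right) \left(-3\right) = - 3 \cdot 2 \cdot 79 \left(-3\right) = \left(-3\right) 158 \left(-3\right) = \left(-474\right) \left(-3\right) = 1422$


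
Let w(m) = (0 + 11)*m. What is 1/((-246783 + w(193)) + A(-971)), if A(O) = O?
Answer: -1/245631 ≈ -4.0711e-6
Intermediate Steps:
w(m) = 11*m
1/((-246783 + w(193)) + A(-971)) = 1/((-246783 + 11*193) - 971) = 1/((-246783 + 2123) - 971) = 1/(-244660 - 971) = 1/(-245631) = -1/245631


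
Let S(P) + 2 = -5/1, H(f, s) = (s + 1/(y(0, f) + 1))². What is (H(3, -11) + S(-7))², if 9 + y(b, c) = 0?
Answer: 55845729/4096 ≈ 13634.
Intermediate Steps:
y(b, c) = -9 (y(b, c) = -9 + 0 = -9)
H(f, s) = (-⅛ + s)² (H(f, s) = (s + 1/(-9 + 1))² = (s + 1/(-8))² = (s - ⅛)² = (-⅛ + s)²)
S(P) = -7 (S(P) = -2 - 5/1 = -2 + 1*(-5) = -2 - 5 = -7)
(H(3, -11) + S(-7))² = ((1 - 8*(-11))²/64 - 7)² = ((1 + 88)²/64 - 7)² = ((1/64)*89² - 7)² = ((1/64)*7921 - 7)² = (7921/64 - 7)² = (7473/64)² = 55845729/4096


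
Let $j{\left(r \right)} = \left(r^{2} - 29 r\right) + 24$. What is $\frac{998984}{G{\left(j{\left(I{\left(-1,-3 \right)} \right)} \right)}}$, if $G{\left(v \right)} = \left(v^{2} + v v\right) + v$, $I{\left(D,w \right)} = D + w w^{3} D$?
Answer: $\frac{499492}{83288439} \approx 0.0059971$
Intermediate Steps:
$I{\left(D,w \right)} = D + D w^{4}$ ($I{\left(D,w \right)} = D + w^{4} D = D + D w^{4}$)
$j{\left(r \right)} = 24 + r^{2} - 29 r$
$G{\left(v \right)} = v + 2 v^{2}$ ($G{\left(v \right)} = \left(v^{2} + v^{2}\right) + v = 2 v^{2} + v = v + 2 v^{2}$)
$\frac{998984}{G{\left(j{\left(I{\left(-1,-3 \right)} \right)} \right)}} = \frac{998984}{\left(24 + \left(- (1 + \left(-3\right)^{4})\right)^{2} - 29 \left(- (1 + \left(-3\right)^{4})\right)\right) \left(1 + 2 \left(24 + \left(- (1 + \left(-3\right)^{4})\right)^{2} - 29 \left(- (1 + \left(-3\right)^{4})\right)\right)\right)} = \frac{998984}{\left(24 + \left(- (1 + 81)\right)^{2} - 29 \left(- (1 + 81)\right)\right) \left(1 + 2 \left(24 + \left(- (1 + 81)\right)^{2} - 29 \left(- (1 + 81)\right)\right)\right)} = \frac{998984}{\left(24 + \left(\left(-1\right) 82\right)^{2} - 29 \left(\left(-1\right) 82\right)\right) \left(1 + 2 \left(24 + \left(\left(-1\right) 82\right)^{2} - 29 \left(\left(-1\right) 82\right)\right)\right)} = \frac{998984}{\left(24 + \left(-82\right)^{2} - -2378\right) \left(1 + 2 \left(24 + \left(-82\right)^{2} - -2378\right)\right)} = \frac{998984}{\left(24 + 6724 + 2378\right) \left(1 + 2 \left(24 + 6724 + 2378\right)\right)} = \frac{998984}{9126 \left(1 + 2 \cdot 9126\right)} = \frac{998984}{9126 \left(1 + 18252\right)} = \frac{998984}{9126 \cdot 18253} = \frac{998984}{166576878} = 998984 \cdot \frac{1}{166576878} = \frac{499492}{83288439}$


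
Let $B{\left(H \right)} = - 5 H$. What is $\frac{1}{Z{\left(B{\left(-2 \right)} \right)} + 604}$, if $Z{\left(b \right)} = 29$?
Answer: $\frac{1}{633} \approx 0.0015798$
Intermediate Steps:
$\frac{1}{Z{\left(B{\left(-2 \right)} \right)} + 604} = \frac{1}{29 + 604} = \frac{1}{633}$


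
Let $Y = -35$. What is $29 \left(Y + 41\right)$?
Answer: $174$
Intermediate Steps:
$29 \left(Y + 41\right) = 29 \left(-35 + 41\right) = 29 \cdot 6 = 174$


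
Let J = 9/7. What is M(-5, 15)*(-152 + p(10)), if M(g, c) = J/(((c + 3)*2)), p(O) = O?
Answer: -71/14 ≈ -5.0714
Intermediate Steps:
J = 9/7 (J = 9*(⅐) = 9/7 ≈ 1.2857)
M(g, c) = 9/(7*(6 + 2*c)) (M(g, c) = 9/(7*(((c + 3)*2))) = 9/(7*(((3 + c)*2))) = 9/(7*(6 + 2*c)))
M(-5, 15)*(-152 + p(10)) = (9/(14*(3 + 15)))*(-152 + 10) = ((9/14)/18)*(-142) = ((9/14)*(1/18))*(-142) = (1/28)*(-142) = -71/14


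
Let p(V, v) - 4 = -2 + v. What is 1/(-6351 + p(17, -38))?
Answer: -1/6387 ≈ -0.00015657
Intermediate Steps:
p(V, v) = 2 + v (p(V, v) = 4 + (-2 + v) = 2 + v)
1/(-6351 + p(17, -38)) = 1/(-6351 + (2 - 38)) = 1/(-6351 - 36) = 1/(-6387) = -1/6387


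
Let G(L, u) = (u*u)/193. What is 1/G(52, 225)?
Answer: 193/50625 ≈ 0.0038123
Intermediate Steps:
G(L, u) = u**2/193 (G(L, u) = u**2*(1/193) = u**2/193)
1/G(52, 225) = 1/((1/193)*225**2) = 1/((1/193)*50625) = 1/(50625/193) = 193/50625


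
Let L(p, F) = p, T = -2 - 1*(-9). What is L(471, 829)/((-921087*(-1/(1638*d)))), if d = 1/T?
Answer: 12246/102343 ≈ 0.11966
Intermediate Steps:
T = 7 (T = -2 + 9 = 7)
d = ⅐ (d = 1/7 = ⅐ ≈ 0.14286)
L(471, 829)/((-921087*(-1/(1638*d)))) = 471/((-921087/(21*((6*(-13))*(⅐))))) = 471/((-921087/(21*(-78*⅐)))) = 471/((-921087/(21*(-78/7)))) = 471/((-921087/(-234))) = 471/((-921087*(-1/234))) = 471/(102343/26) = 471*(26/102343) = 12246/102343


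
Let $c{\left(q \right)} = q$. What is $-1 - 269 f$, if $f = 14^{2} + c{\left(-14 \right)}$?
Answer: $-48959$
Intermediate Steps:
$f = 182$ ($f = 14^{2} - 14 = 196 - 14 = 182$)
$-1 - 269 f = -1 - 48958 = -48959$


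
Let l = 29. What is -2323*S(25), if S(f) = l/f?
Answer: -67367/25 ≈ -2694.7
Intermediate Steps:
S(f) = 29/f
-2323*S(25) = -67367/25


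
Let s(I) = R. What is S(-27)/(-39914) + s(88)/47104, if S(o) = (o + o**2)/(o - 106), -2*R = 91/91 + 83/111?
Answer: 1577753687/13878024996864 ≈ 0.00011369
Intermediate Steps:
R = -97/111 (R = -(91/91 + 83/111)/2 = -(91*(1/91) + 83*(1/111))/2 = -(1 + 83/111)/2 = -1/2*194/111 = -97/111 ≈ -0.87387)
S(o) = (o + o**2)/(-106 + o)
s(I) = -97/111
S(-27)/(-39914) + s(88)/47104 = -27*(1 - 27)/(-106 - 27)/(-39914) - 97/111/47104 = -27*(-26)/(-133)*(-1/39914) - 97/111*1/47104 = -27*(-1/133)*(-26)*(-1/39914) - 97/5228544 = -702/133*(-1/39914) - 97/5228544 = 351/2654281 - 97/5228544 = 1577753687/13878024996864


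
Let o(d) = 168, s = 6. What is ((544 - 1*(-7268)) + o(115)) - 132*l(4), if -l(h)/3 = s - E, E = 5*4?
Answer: 2436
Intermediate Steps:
E = 20
l(h) = 42 (l(h) = -3*(6 - 1*20) = -3*(6 - 20) = -3*(-14) = 42)
((544 - 1*(-7268)) + o(115)) - 132*l(4) = ((544 - 1*(-7268)) + 168) - 132*42 = ((544 + 7268) + 168) - 5544 = (7812 + 168) - 5544 = 7980 - 5544 = 2436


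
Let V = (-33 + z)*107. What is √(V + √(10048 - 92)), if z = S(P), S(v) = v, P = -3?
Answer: √(-3852 + 2*√2489) ≈ 61.255*I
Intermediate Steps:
z = -3
V = -3852 (V = (-33 - 3)*107 = -36*107 = -3852)
√(V + √(10048 - 92)) = √(-3852 + √(10048 - 92)) = √(-3852 + √9956) = √(-3852 + 2*√2489)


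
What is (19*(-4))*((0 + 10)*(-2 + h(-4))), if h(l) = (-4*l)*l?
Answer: 50160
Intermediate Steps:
h(l) = -4*l²
(19*(-4))*((0 + 10)*(-2 + h(-4))) = (19*(-4))*((0 + 10)*(-2 - 4*(-4)²)) = -760*(-2 - 4*16) = -760*(-2 - 64) = -760*(-66) = -76*(-660) = 50160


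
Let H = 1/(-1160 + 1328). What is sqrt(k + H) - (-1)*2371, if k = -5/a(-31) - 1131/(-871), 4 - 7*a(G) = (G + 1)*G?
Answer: 2371 + sqrt(9113931892338)/2605764 ≈ 2372.2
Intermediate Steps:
a(G) = 4/7 - G*(1 + G)/7 (a(G) = 4/7 - (G + 1)*G/7 = 4/7 - (1 + G)*G/7 = 4/7 - G*(1 + G)/7)
H = 1/168 ≈ 0.0059524
k = 82907/62042 (k = -5/(4/7 - 1/7*(-31) - 1/7*(-31)**2) - 1131/(-871) = -5/(4/7 + 31/7 - 1/7*961) - 1131*(-1/871) = -5/(4/7 + 31/7 - 961/7) + 87/67 = -5/(-926/7) + 87/67 = -5*(-7/926) + 87/67 = 35/926 + 87/67 = 82907/62042 ≈ 1.3363)
sqrt(k + H) - (-1)*2371 = sqrt(82907/62042 + 1/168) - (-1)*2371 = sqrt(6995209/5211528) - 1*(-2371) = sqrt(9113931892338)/2605764 + 2371 = 2371 + sqrt(9113931892338)/2605764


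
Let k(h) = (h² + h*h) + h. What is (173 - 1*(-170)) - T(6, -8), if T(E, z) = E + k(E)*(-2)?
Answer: 493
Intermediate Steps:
k(h) = h + 2*h² (k(h) = (h² + h²) + h = 2*h² + h = h + 2*h²)
T(E, z) = E - 2*E*(1 + 2*E) (T(E, z) = E + (E*(1 + 2*E))*(-2) = E - 2*E*(1 + 2*E))
(173 - 1*(-170)) - T(6, -8) = (173 - 1*(-170)) - 6*(-1 - 4*6) = (173 + 170) - 6*(-1 - 24) = 343 - 6*(-25) = 343 - 1*(-150) = 343 + 150 = 493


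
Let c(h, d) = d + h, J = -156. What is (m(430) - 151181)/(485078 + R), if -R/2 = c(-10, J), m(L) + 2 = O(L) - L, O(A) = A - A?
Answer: -151613/485410 ≈ -0.31234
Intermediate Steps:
O(A) = 0
m(L) = -2 - L (m(L) = -2 + (0 - L) = -2 - L)
R = 332 (R = -2*(-156 - 10) = -2*(-166) = 332)
(m(430) - 151181)/(485078 + R) = ((-2 - 1*430) - 151181)/(485078 + 332) = ((-2 - 430) - 151181)/485410 = (-432 - 151181)*(1/485410) = -151613*1/485410 = -151613/485410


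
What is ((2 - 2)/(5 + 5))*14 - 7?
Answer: -7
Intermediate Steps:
((2 - 2)/(5 + 5))*14 - 7 = (0/10)*14 - 7 = (0*(1/10))*14 - 7 = 0*14 - 7 = 0 - 7 = -7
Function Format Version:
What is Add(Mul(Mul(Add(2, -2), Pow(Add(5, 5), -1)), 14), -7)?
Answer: -7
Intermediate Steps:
Add(Mul(Mul(Add(2, -2), Pow(Add(5, 5), -1)), 14), -7) = Add(Mul(Mul(0, Pow(10, -1)), 14), -7) = Add(Mul(Mul(0, Rational(1, 10)), 14), -7) = Add(Mul(0, 14), -7) = Add(0, -7) = -7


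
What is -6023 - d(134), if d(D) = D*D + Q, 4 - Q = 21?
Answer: -23962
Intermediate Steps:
Q = -17 (Q = 4 - 1*21 = 4 - 21 = -17)
d(D) = -17 + D**2 (d(D) = D*D - 17 = D**2 - 17 = -17 + D**2)
-6023 - d(134) = -6023 - (-17 + 134**2) = -6023 - (-17 + 17956) = -6023 - 1*17939 = -6023 - 17939 = -23962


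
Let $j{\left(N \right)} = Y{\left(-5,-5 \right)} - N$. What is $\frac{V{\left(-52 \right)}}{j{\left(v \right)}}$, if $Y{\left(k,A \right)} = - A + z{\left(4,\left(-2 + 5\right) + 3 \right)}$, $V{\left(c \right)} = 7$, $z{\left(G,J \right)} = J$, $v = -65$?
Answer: $\frac{7}{76} \approx 0.092105$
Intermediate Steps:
$Y{\left(k,A \right)} = 6 - A$ ($Y{\left(k,A \right)} = - A + \left(\left(-2 + 5\right) + 3\right) = - A + \left(3 + 3\right) = - A + 6 = 6 - A$)
$j{\left(N \right)} = 11 - N$ ($j{\left(N \right)} = \left(6 - -5\right) - N = \left(6 + 5\right) - N = 11 - N$)
$\frac{V{\left(-52 \right)}}{j{\left(v \right)}} = \frac{7}{11 - -65} = \frac{7}{11 + 65} = \frac{7}{76}$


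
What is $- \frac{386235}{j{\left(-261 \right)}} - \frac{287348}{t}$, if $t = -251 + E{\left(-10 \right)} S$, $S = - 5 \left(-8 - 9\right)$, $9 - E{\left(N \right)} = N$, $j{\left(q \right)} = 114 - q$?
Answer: $- \frac{10576334}{8525} \approx -1240.6$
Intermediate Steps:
$E{\left(N \right)} = 9 - N$
$S = 85$ ($S = \left(-5\right) \left(-17\right) = 85$)
$t = 1364$ ($t = -251 + \left(9 - -10\right) 85 = -251 + \left(9 + 10\right) 85 = -251 + 19 \cdot 85 = -251 + 1615 = 1364$)
$- \frac{386235}{j{\left(-261 \right)}} - \frac{287348}{t} = - \frac{386235}{114 - -261} - \frac{287348}{1364} = - \frac{386235}{114 + 261} - \frac{71837}{341} = - \frac{386235}{375} - \frac{71837}{341} = \left(-386235\right) \frac{1}{375} - \frac{71837}{341} = - \frac{25749}{25} - \frac{71837}{341} = - \frac{10576334}{8525}$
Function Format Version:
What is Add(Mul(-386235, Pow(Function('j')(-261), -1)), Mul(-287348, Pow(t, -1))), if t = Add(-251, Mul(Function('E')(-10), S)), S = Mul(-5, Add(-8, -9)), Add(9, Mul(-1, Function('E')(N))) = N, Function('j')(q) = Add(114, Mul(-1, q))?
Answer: Rational(-10576334, 8525) ≈ -1240.6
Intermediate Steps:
Function('E')(N) = Add(9, Mul(-1, N))
S = 85 (S = Mul(-5, -17) = 85)
t = 1364 (t = Add(-251, Mul(Add(9, Mul(-1, -10)), 85)) = Add(-251, Mul(Add(9, 10), 85)) = Add(-251, Mul(19, 85)) = Add(-251, 1615) = 1364)
Add(Mul(-386235, Pow(Function('j')(-261), -1)), Mul(-287348, Pow(t, -1))) = Add(Mul(-386235, Pow(Add(114, Mul(-1, -261)), -1)), Mul(-287348, Pow(1364, -1))) = Add(Mul(-386235, Pow(Add(114, 261), -1)), Mul(-287348, Rational(1, 1364))) = Add(Mul(-386235, Pow(375, -1)), Rational(-71837, 341)) = Add(Mul(-386235, Rational(1, 375)), Rational(-71837, 341)) = Add(Rational(-25749, 25), Rational(-71837, 341)) = Rational(-10576334, 8525)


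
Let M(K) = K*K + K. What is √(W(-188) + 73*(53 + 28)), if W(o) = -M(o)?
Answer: I*√29243 ≈ 171.01*I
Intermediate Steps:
M(K) = K + K² (M(K) = K² + K = K + K²)
W(o) = -o*(1 + o)
√(W(-188) + 73*(53 + 28)) = √(-1*(-188)*(1 - 188) + 73*(53 + 28)) = √(-1*(-188)*(-187) + 73*81) = √(-35156 + 5913) = √(-29243) = I*√29243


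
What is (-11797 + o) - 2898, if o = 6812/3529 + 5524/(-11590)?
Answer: -300491177283/20450555 ≈ -14694.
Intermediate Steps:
o = 29728442/20450555 (o = 6812*(1/3529) + 5524*(-1/11590) = 6812/3529 - 2762/5795 = 29728442/20450555 ≈ 1.4537)
(-11797 + o) - 2898 = (-11797 + 29728442/20450555) - 2898 = -241225468893/20450555 - 2898 = -300491177283/20450555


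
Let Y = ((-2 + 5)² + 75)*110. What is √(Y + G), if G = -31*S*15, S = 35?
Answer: I*√7035 ≈ 83.875*I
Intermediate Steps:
Y = 9240 (Y = (3² + 75)*110 = (9 + 75)*110 = 84*110 = 9240)
G = -16275 (G = -31*35*15 = -1085*15 = -16275)
√(Y + G) = √(9240 - 16275) = √(-7035) = I*√7035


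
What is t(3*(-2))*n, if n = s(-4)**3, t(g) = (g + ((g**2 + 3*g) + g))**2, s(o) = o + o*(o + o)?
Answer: 790272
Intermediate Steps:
s(o) = o + 2*o**2 (s(o) = o + o*(2*o) = o + 2*o**2)
t(g) = (g**2 + 5*g)**2 (t(g) = (g + (g**2 + 4*g))**2 = (g**2 + 5*g)**2)
n = 21952 (n = (-4*(1 + 2*(-4)))**3 = (-4*(1 - 8))**3 = (-4*(-7))**3 = 28**3 = 21952)
t(3*(-2))*n = ((3*(-2))**2*(5 + 3*(-2))**2)*21952 = ((-6)**2*(5 - 6)**2)*21952 = (36*(-1)**2)*21952 = (36*1)*21952 = 36*21952 = 790272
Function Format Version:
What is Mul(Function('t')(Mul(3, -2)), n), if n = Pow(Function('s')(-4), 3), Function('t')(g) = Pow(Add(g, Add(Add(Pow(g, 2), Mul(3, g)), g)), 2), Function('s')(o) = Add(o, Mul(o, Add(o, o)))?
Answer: 790272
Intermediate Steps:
Function('s')(o) = Add(o, Mul(2, Pow(o, 2))) (Function('s')(o) = Add(o, Mul(o, Mul(2, o))) = Add(o, Mul(2, Pow(o, 2))))
Function('t')(g) = Pow(Add(Pow(g, 2), Mul(5, g)), 2) (Function('t')(g) = Pow(Add(g, Add(Pow(g, 2), Mul(4, g))), 2) = Pow(Add(Pow(g, 2), Mul(5, g)), 2))
n = 21952 (n = Pow(Mul(-4, Add(1, Mul(2, -4))), 3) = Pow(Mul(-4, Add(1, -8)), 3) = Pow(Mul(-4, -7), 3) = Pow(28, 3) = 21952)
Mul(Function('t')(Mul(3, -2)), n) = Mul(Mul(Pow(Mul(3, -2), 2), Pow(Add(5, Mul(3, -2)), 2)), 21952) = Mul(Mul(Pow(-6, 2), Pow(Add(5, -6), 2)), 21952) = Mul(Mul(36, Pow(-1, 2)), 21952) = Mul(Mul(36, 1), 21952) = Mul(36, 21952) = 790272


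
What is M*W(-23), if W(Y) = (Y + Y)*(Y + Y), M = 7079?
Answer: 14979164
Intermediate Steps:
W(Y) = 4*Y**2 (W(Y) = (2*Y)*(2*Y) = 4*Y**2)
M*W(-23) = 7079*(4*(-23)**2) = 7079*(4*529) = 7079*2116 = 14979164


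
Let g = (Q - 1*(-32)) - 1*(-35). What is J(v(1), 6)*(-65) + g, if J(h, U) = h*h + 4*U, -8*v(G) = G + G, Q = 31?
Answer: -23457/16 ≈ -1466.1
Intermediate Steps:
v(G) = -G/4 (v(G) = -(G + G)/8 = -G/4)
g = 98 (g = (31 - 1*(-32)) - 1*(-35) = (31 + 32) + 35 = 63 + 35 = 98)
J(h, U) = h**2 + 4*U
J(v(1), 6)*(-65) + g = ((-1/4*1)**2 + 4*6)*(-65) + 98 = ((-1/4)**2 + 24)*(-65) + 98 = (1/16 + 24)*(-65) + 98 = (385/16)*(-65) + 98 = -25025/16 + 98 = -23457/16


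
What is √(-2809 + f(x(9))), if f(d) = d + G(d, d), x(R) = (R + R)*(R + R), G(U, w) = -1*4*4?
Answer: I*√2501 ≈ 50.01*I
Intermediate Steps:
G(U, w) = -16 (G(U, w) = -4*4 = -16)
x(R) = 4*R² (x(R) = (2*R)*(2*R) = 4*R²)
f(d) = -16 + d (f(d) = d - 16 = -16 + d)
√(-2809 + f(x(9))) = √(-2809 + (-16 + 4*9²)) = √(-2809 + (-16 + 4*81)) = √(-2809 + (-16 + 324)) = √(-2809 + 308) = √(-2501) = I*√2501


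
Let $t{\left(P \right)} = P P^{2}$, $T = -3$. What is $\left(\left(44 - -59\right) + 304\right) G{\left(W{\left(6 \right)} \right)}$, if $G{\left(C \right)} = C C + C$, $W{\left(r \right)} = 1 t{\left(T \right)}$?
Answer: $285714$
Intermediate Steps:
$t{\left(P \right)} = P^{3}$
$W{\left(r \right)} = -27$ ($W{\left(r \right)} = 1 \left(-3\right)^{3} = 1 \left(-27\right) = -27$)
$G{\left(C \right)} = C + C^{2}$ ($G{\left(C \right)} = C^{2} + C = C + C^{2}$)
$\left(\left(44 - -59\right) + 304\right) G{\left(W{\left(6 \right)} \right)} = \left(\left(44 - -59\right) + 304\right) \left(- 27 \left(1 - 27\right)\right) = \left(\left(44 + 59\right) + 304\right) \left(\left(-27\right) \left(-26\right)\right) = \left(103 + 304\right) 702 = 407 \cdot 702 = 285714$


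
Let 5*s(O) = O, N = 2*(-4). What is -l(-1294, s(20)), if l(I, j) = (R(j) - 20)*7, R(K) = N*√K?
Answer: 252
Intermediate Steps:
N = -8
s(O) = O/5
R(K) = -8*√K
l(I, j) = -140 - 56*√j (l(I, j) = (-8*√j - 20)*7 = (-20 - 8*√j)*7 = -140 - 56*√j)
-l(-1294, s(20)) = -(-140 - 56*√((⅕)*20)) = -(-140 - 56*√4) = -(-140 - 56*2) = -(-140 - 112) = -1*(-252) = 252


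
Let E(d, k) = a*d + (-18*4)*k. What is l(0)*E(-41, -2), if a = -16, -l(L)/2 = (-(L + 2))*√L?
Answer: 0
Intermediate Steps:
l(L) = -2*√L*(-2 - L) (l(L) = -2*(-(L + 2))*√L = -2*(-(2 + L))*√L = -2*(-2 - L)*√L = -2*√L*(-2 - L))
E(d, k) = -72*k - 16*d (E(d, k) = -16*d + (-18*4)*k = -16*d - 72*k = -72*k - 16*d)
l(0)*E(-41, -2) = (2*√0*(2 + 0))*(-72*(-2) - 16*(-41)) = (2*0*2)*(144 + 656) = 0*800 = 0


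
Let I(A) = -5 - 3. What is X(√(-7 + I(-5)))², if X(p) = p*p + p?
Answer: 210 - 30*I*√15 ≈ 210.0 - 116.19*I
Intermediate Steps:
I(A) = -8
X(p) = p + p² (X(p) = p² + p = p + p²)
X(√(-7 + I(-5)))² = (√(-7 - 8)*(1 + √(-7 - 8)))² = (√(-15)*(1 + √(-15)))² = ((I*√15)*(1 + I*√15))² = (I*√15*(1 + I*√15))² = -15*(1 + I*√15)²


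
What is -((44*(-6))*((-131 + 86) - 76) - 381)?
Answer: -31563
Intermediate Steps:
-((44*(-6))*((-131 + 86) - 76) - 381) = -(-264*(-45 - 76) - 381) = -(-264*(-121) - 381) = -(31944 - 381) = -1*31563 = -31563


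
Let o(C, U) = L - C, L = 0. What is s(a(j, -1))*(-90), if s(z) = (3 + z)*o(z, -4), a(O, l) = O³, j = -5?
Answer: 1372500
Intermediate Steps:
o(C, U) = -C (o(C, U) = 0 - C = -C)
s(z) = -z*(3 + z) (s(z) = (3 + z)*(-z) = -z*(3 + z))
s(a(j, -1))*(-90) = -1*(-5)³*(3 + (-5)³)*(-90) = -1*(-125)*(3 - 125)*(-90) = -1*(-125)*(-122)*(-90) = -15250*(-90) = 1372500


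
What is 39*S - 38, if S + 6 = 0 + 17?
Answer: 391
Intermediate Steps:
S = 11 (S = -6 + (0 + 17) = -6 + 17 = 11)
39*S - 38 = 39*11 - 38 = 429 - 38 = 391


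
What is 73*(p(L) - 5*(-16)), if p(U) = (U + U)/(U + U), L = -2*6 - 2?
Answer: 5913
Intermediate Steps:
L = -14 (L = -12 - 2 = -14)
p(U) = 1 (p(U) = (2*U)/((2*U)) = (2*U)*(1/(2*U)) = 1)
73*(p(L) - 5*(-16)) = 73*(1 - 5*(-16)) = 73*(1 + 80) = 73*81 = 5913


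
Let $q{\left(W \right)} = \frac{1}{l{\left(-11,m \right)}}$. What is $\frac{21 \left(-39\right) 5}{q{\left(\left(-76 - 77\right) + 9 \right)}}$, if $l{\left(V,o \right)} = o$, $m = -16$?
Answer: $65520$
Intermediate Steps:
$q{\left(W \right)} = - \frac{1}{16}$ ($q{\left(W \right)} = \frac{1}{-16} = - \frac{1}{16}$)
$\frac{21 \left(-39\right) 5}{q{\left(\left(-76 - 77\right) + 9 \right)}} = \frac{21 \left(-39\right) 5}{- \frac{1}{16}} = \left(-819\right) 5 \left(-16\right) = \left(-4095\right) \left(-16\right) = 65520$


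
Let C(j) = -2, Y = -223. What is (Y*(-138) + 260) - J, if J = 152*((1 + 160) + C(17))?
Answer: 6866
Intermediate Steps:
J = 24168 (J = 152*((1 + 160) - 2) = 152*(161 - 2) = 152*159 = 24168)
(Y*(-138) + 260) - J = (-223*(-138) + 260) - 1*24168 = (30774 + 260) - 24168 = 31034 - 24168 = 6866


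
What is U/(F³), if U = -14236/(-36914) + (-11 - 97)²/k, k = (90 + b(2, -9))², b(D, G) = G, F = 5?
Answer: 359374/20764125 ≈ 0.017307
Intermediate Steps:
k = 6561 (k = (90 - 9)² = 81² = 6561)
U = 359374/166113 (U = -14236/(-36914) + (-11 - 97)²/6561 = -14236*(-1/36914) + (-108)²*(1/6561) = 7118/18457 + 11664*(1/6561) = 7118/18457 + 16/9 = 359374/166113 ≈ 2.1634)
U/(F³) = 359374/(166113*(5³)) = (359374/166113)/125 = (359374/166113)*(1/125) = 359374/20764125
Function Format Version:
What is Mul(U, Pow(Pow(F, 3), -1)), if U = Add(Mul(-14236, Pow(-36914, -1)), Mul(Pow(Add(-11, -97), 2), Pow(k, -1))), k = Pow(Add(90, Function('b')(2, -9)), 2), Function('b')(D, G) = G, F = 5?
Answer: Rational(359374, 20764125) ≈ 0.017307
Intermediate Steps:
k = 6561 (k = Pow(Add(90, -9), 2) = Pow(81, 2) = 6561)
U = Rational(359374, 166113) (U = Add(Mul(-14236, Pow(-36914, -1)), Mul(Pow(Add(-11, -97), 2), Pow(6561, -1))) = Add(Mul(-14236, Rational(-1, 36914)), Mul(Pow(-108, 2), Rational(1, 6561))) = Add(Rational(7118, 18457), Mul(11664, Rational(1, 6561))) = Add(Rational(7118, 18457), Rational(16, 9)) = Rational(359374, 166113) ≈ 2.1634)
Mul(U, Pow(Pow(F, 3), -1)) = Mul(Rational(359374, 166113), Pow(Pow(5, 3), -1)) = Mul(Rational(359374, 166113), Pow(125, -1)) = Mul(Rational(359374, 166113), Rational(1, 125)) = Rational(359374, 20764125)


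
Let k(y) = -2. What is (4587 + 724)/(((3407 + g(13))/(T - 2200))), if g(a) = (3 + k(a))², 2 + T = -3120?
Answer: -4710857/568 ≈ -8293.8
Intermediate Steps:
T = -3122 (T = -2 - 3120 = -3122)
g(a) = 1 (g(a) = (3 - 2)² = 1² = 1)
(4587 + 724)/(((3407 + g(13))/(T - 2200))) = (4587 + 724)/(((3407 + 1)/(-3122 - 2200))) = 5311/((3408/(-5322))) = 5311/((3408*(-1/5322))) = 5311/(-568/887) = 5311*(-887/568) = -4710857/568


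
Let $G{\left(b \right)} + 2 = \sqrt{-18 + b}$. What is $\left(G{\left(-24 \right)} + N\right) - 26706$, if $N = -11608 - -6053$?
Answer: $-32263 + i \sqrt{42} \approx -32263.0 + 6.4807 i$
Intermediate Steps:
$N = -5555$ ($N = -11608 + 6053 = -5555$)
$G{\left(b \right)} = -2 + \sqrt{-18 + b}$
$\left(G{\left(-24 \right)} + N\right) - 26706 = \left(\left(-2 + \sqrt{-18 - 24}\right) - 5555\right) - 26706 = \left(\left(-2 + \sqrt{-42}\right) - 5555\right) - 26706 = \left(\left(-2 + i \sqrt{42}\right) - 5555\right) - 26706 = \left(-5557 + i \sqrt{42}\right) - 26706 = -32263 + i \sqrt{42}$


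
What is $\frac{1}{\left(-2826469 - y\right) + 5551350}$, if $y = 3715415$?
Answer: $- \frac{1}{990534} \approx -1.0096 \cdot 10^{-6}$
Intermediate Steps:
$\frac{1}{\left(-2826469 - y\right) + 5551350} = \frac{1}{\left(-2826469 - 3715415\right) + 5551350} = \frac{1}{-6541884 + 5551350} = \frac{1}{-990534} = - \frac{1}{990534}$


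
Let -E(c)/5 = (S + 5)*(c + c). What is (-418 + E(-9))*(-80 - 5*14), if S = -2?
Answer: 22200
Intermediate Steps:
E(c) = -30*c (E(c) = -5*(-2 + 5)*(c + c) = -15*2*c = -30*c)
(-418 + E(-9))*(-80 - 5*14) = (-418 - 30*(-9))*(-80 - 5*14) = (-418 + 270)*(-80 - 70) = -148*(-150) = 22200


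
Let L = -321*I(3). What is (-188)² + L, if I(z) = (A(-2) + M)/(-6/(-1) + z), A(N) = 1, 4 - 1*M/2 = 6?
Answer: 35451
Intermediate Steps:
M = -4 (M = 8 - 2*6 = 8 - 12 = -4)
I(z) = -3/(6 + z) (I(z) = (1 - 4)/(-6/(-1) + z) = -3/(-6*(-1) + z) = -3/(6 + z))
L = 107 (L = -(-963)/(6 + 3) = -(-963)/9 = -321*(-⅓) = 107)
(-188)² + L = (-188)² + 107 = 35344 + 107 = 35451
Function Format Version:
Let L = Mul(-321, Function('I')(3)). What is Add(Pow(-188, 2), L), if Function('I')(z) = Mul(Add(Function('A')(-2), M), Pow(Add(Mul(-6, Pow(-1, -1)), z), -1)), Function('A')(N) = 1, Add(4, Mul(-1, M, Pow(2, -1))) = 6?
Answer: 35451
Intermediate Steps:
M = -4 (M = Add(8, Mul(-2, 6)) = Add(8, -12) = -4)
Function('I')(z) = Mul(-3, Pow(Add(6, z), -1)) (Function('I')(z) = Mul(Add(1, -4), Pow(Add(Mul(-6, Pow(-1, -1)), z), -1)) = Mul(-3, Pow(Add(Mul(-6, -1), z), -1)) = Mul(-3, Pow(Add(6, z), -1)))
L = 107 (L = Mul(-321, Mul(-3, Pow(Add(6, 3), -1))) = Mul(-321, Mul(-3, Pow(9, -1))) = Mul(-321, Mul(-3, Rational(1, 9))) = Mul(-321, Rational(-1, 3)) = 107)
Add(Pow(-188, 2), L) = Add(Pow(-188, 2), 107) = Add(35344, 107) = 35451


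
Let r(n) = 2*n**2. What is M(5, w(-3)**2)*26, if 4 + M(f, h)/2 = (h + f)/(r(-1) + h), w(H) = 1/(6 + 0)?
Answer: -5772/73 ≈ -79.068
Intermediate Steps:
w(H) = 1/6
M(f, h) = -8 + 2*(f + h)/(2 + h) (M(f, h) = -8 + 2*((h + f)/(2*(-1)**2 + h)) = -8 + 2*((f + h)/(2*1 + h)) = -8 + 2*((f + h)/(2 + h)) = -8 + 2*(f + h)/(2 + h))
M(5, w(-3)**2)*26 = (2*(-8 + 5 - 3*(1/6)**2)/(2 + (1/6)**2))*26 = (2*(-8 + 5 - 3*1/36)/(2 + 1/36))*26 = (2*(-8 + 5 - 1/12)/(73/36))*26 = (2*(36/73)*(-37/12))*26 = -222/73*26 = -5772/73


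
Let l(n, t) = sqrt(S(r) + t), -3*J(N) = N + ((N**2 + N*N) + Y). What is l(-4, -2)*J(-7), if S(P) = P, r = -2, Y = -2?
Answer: -178*I/3 ≈ -59.333*I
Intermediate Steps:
J(N) = 2/3 - 2*N**2/3 - N/3 (J(N) = -(N + ((N**2 + N*N) - 2))/3 = -(N + ((N**2 + N**2) - 2))/3 = -(N + (2*N**2 - 2))/3 = -(N + (-2 + 2*N**2))/3 = -(-2 + N + 2*N**2)/3 = 2/3 - 2*N**2/3 - N/3)
l(n, t) = sqrt(-2 + t)
l(-4, -2)*J(-7) = sqrt(-2 - 2)*(2/3 - 2/3*(-7)**2 - 1/3*(-7)) = sqrt(-4)*(2/3 - 2/3*49 + 7/3) = (2*I)*(2/3 - 98/3 + 7/3) = (2*I)*(-89/3) = -178*I/3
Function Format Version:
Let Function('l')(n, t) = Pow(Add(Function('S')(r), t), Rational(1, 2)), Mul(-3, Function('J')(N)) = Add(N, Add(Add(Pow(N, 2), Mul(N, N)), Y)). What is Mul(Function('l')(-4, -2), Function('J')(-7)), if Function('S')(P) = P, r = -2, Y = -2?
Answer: Mul(Rational(-178, 3), I) ≈ Mul(-59.333, I)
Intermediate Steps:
Function('J')(N) = Add(Rational(2, 3), Mul(Rational(-2, 3), Pow(N, 2)), Mul(Rational(-1, 3), N)) (Function('J')(N) = Mul(Rational(-1, 3), Add(N, Add(Add(Pow(N, 2), Mul(N, N)), -2))) = Mul(Rational(-1, 3), Add(N, Add(Add(Pow(N, 2), Pow(N, 2)), -2))) = Mul(Rational(-1, 3), Add(N, Add(Mul(2, Pow(N, 2)), -2))) = Mul(Rational(-1, 3), Add(N, Add(-2, Mul(2, Pow(N, 2))))) = Mul(Rational(-1, 3), Add(-2, N, Mul(2, Pow(N, 2)))) = Add(Rational(2, 3), Mul(Rational(-2, 3), Pow(N, 2)), Mul(Rational(-1, 3), N)))
Function('l')(n, t) = Pow(Add(-2, t), Rational(1, 2))
Mul(Function('l')(-4, -2), Function('J')(-7)) = Mul(Pow(Add(-2, -2), Rational(1, 2)), Add(Rational(2, 3), Mul(Rational(-2, 3), Pow(-7, 2)), Mul(Rational(-1, 3), -7))) = Mul(Pow(-4, Rational(1, 2)), Add(Rational(2, 3), Mul(Rational(-2, 3), 49), Rational(7, 3))) = Mul(Mul(2, I), Add(Rational(2, 3), Rational(-98, 3), Rational(7, 3))) = Mul(Mul(2, I), Rational(-89, 3)) = Mul(Rational(-178, 3), I)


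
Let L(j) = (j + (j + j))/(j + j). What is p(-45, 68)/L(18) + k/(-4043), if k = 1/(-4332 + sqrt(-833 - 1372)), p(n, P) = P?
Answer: 1146642573532/25293586149 + 7*I*sqrt(5)/25293586149 ≈ 45.333 + 6.1883e-10*I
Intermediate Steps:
L(j) = 3/2 (L(j) = (j + 2*j)/((2*j)) = (3*j)*(1/(2*j)) = 3/2)
k = 1/(-4332 + 21*I*sqrt(5)) (k = 1/(-4332 + sqrt(-2205)) = 1/(-4332 + 21*I*sqrt(5)) ≈ -0.00023081 - 2.502e-6*I)
p(-45, 68)/L(18) + k/(-4043) = 68/(3/2) + (-1444/6256143 - 7*I*sqrt(5)/6256143)/(-4043) = 68*(2/3) + (-1444/6256143 - 7*I*sqrt(5)/6256143)*(-1/4043) = 136/3 + (1444/25293586149 + 7*I*sqrt(5)/25293586149) = 1146642573532/25293586149 + 7*I*sqrt(5)/25293586149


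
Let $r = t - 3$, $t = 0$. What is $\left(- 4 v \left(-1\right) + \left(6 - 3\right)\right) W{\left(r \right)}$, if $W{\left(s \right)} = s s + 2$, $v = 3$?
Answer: $165$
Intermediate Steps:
$r = -3$ ($r = 0 - 3 = -3$)
$W{\left(s \right)} = 2 + s^{2}$ ($W{\left(s \right)} = s^{2} + 2 = 2 + s^{2}$)
$\left(- 4 v \left(-1\right) + \left(6 - 3\right)\right) W{\left(r \right)} = \left(\left(-4\right) 3 \left(-1\right) + \left(6 - 3\right)\right) \left(2 + \left(-3\right)^{2}\right) = \left(\left(-12\right) \left(-1\right) + \left(6 - 3\right)\right) \left(2 + 9\right) = \left(12 + 3\right) 11 = 15 \cdot 11 = 165$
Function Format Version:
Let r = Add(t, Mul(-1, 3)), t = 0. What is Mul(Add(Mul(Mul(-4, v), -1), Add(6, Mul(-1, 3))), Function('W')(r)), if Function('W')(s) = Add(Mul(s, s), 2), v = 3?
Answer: 165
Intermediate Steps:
r = -3 (r = Add(0, Mul(-1, 3)) = Add(0, -3) = -3)
Function('W')(s) = Add(2, Pow(s, 2)) (Function('W')(s) = Add(Pow(s, 2), 2) = Add(2, Pow(s, 2)))
Mul(Add(Mul(Mul(-4, v), -1), Add(6, Mul(-1, 3))), Function('W')(r)) = Mul(Add(Mul(Mul(-4, 3), -1), Add(6, Mul(-1, 3))), Add(2, Pow(-3, 2))) = Mul(Add(Mul(-12, -1), Add(6, -3)), Add(2, 9)) = Mul(Add(12, 3), 11) = Mul(15, 11) = 165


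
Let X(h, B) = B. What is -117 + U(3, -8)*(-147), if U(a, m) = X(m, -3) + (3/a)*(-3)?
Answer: 765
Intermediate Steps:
U(a, m) = -3 - 9/a (U(a, m) = -3 + (3/a)*(-3) = -3 - 9/a)
-117 + U(3, -8)*(-147) = -117 + (-3 - 9/3)*(-147) = -117 + (-3 - 9*⅓)*(-147) = -117 + (-3 - 3)*(-147) = -117 - 6*(-147) = -117 + 882 = 765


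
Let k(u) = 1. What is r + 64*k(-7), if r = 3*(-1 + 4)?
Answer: 73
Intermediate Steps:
r = 9 (r = 3*3 = 9)
r + 64*k(-7) = 9 + 64*1 = 9 + 64 = 73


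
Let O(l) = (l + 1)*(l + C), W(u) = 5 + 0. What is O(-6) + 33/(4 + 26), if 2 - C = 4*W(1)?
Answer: 1211/10 ≈ 121.10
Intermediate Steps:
W(u) = 5
C = -18 (C = 2 - 4*5 = 2 - 1*20 = 2 - 20 = -18)
O(l) = (1 + l)*(-18 + l) (O(l) = (l + 1)*(l - 18) = (1 + l)*(-18 + l))
O(-6) + 33/(4 + 26) = (-18 + (-6)² - 17*(-6)) + 33/(4 + 26) = (-18 + 36 + 102) + 33/30 = 120 + 33*(1/30) = 120 + 11/10 = 1211/10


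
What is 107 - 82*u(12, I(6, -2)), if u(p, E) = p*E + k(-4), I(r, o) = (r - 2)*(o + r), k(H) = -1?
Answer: -15555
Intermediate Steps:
I(r, o) = (-2 + r)*(o + r)
u(p, E) = -1 + E*p (u(p, E) = p*E - 1 = E*p - 1 = -1 + E*p)
107 - 82*u(12, I(6, -2)) = 107 - 82*(-1 + (6² - 2*(-2) - 2*6 - 2*6)*12) = 107 - 82*(-1 + (36 + 4 - 12 - 12)*12) = 107 - 82*(-1 + 16*12) = 107 - 82*(-1 + 192) = 107 - 82*191 = 107 - 15662 = -15555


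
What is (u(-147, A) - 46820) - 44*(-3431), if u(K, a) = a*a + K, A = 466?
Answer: 321153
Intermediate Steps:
u(K, a) = K + a² (u(K, a) = a² + K = K + a²)
(u(-147, A) - 46820) - 44*(-3431) = ((-147 + 466²) - 46820) - 44*(-3431) = ((-147 + 217156) - 46820) - 1*(-150964) = (217009 - 46820) + 150964 = 170189 + 150964 = 321153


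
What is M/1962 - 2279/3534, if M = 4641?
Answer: 110462/64201 ≈ 1.7206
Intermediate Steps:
M/1962 - 2279/3534 = 4641/1962 - 2279/3534 = 4641*(1/1962) - 2279*1/3534 = 1547/654 - 2279/3534 = 110462/64201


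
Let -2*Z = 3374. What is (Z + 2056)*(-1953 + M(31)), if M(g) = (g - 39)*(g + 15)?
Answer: -856449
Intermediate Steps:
Z = -1687 (Z = -½*3374 = -1687)
M(g) = (-39 + g)*(15 + g)
(Z + 2056)*(-1953 + M(31)) = (-1687 + 2056)*(-1953 + (-585 + 31² - 24*31)) = 369*(-1953 + (-585 + 961 - 744)) = 369*(-1953 - 368) = 369*(-2321) = -856449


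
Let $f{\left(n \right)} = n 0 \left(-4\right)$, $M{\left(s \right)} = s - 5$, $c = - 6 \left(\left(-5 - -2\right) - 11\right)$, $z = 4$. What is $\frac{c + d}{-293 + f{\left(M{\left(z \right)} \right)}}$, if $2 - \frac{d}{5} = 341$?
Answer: $\frac{1611}{293} \approx 5.4983$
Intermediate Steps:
$d = -1695$ ($d = 10 - 1705 = -1695$)
$c = 84$ ($c = - 6 \left(\left(-5 + 2\right) - 11\right) = - 6 \left(-3 - 11\right) = \left(-6\right) \left(-14\right) = 84$)
$M{\left(s \right)} = -5 + s$
$f{\left(n \right)} = 0$ ($f{\left(n \right)} = 0 \left(-4\right) = 0$)
$\frac{c + d}{-293 + f{\left(M{\left(z \right)} \right)}} = \frac{84 - 1695}{-293 + 0} = - \frac{1611}{-293} = \left(-1611\right) \left(- \frac{1}{293}\right) = \frac{1611}{293}$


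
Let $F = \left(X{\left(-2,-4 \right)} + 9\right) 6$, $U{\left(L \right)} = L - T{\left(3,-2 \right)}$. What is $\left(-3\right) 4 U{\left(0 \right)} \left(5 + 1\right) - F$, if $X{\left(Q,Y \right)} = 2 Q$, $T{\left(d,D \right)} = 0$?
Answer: $-30$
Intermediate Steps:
$U{\left(L \right)} = L$ ($U{\left(L \right)} = L - 0 = L + 0 = L$)
$F = 30$ ($F = \left(2 \left(-2\right) + 9\right) 6 = \left(-4 + 9\right) 6 = 5 \cdot 6 = 30$)
$\left(-3\right) 4 U{\left(0 \right)} \left(5 + 1\right) - F = \left(-3\right) 4 \cdot 0 \left(5 + 1\right) - 30 = \left(-12\right) 0 \cdot 6 - 30 = 0 \cdot 6 - 30 = 0 - 30 = -30$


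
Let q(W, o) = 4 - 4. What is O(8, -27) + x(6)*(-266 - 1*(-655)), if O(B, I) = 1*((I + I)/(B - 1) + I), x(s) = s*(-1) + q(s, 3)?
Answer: -16581/7 ≈ -2368.7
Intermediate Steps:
q(W, o) = 0
x(s) = -s (x(s) = s*(-1) + 0 = -s + 0 = -s)
O(B, I) = I + 2*I/(-1 + B) (O(B, I) = 1*((2*I)/(-1 + B) + I) = 1*(2*I/(-1 + B) + I) = 1*(I + 2*I/(-1 + B)) = I + 2*I/(-1 + B))
O(8, -27) + x(6)*(-266 - 1*(-655)) = -27*(1 + 8)/(-1 + 8) + (-1*6)*(-266 - 1*(-655)) = -27*9/7 - 6*(-266 + 655) = -27*⅐*9 - 6*389 = -243/7 - 2334 = -16581/7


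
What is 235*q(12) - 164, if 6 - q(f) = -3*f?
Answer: 9706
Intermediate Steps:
q(f) = 6 + 3*f (q(f) = 6 - (-3)*f = 6 + 3*f)
235*q(12) - 164 = 235*(6 + 3*12) - 164 = 235*(6 + 36) - 164 = 235*42 - 164 = 9870 - 164 = 9706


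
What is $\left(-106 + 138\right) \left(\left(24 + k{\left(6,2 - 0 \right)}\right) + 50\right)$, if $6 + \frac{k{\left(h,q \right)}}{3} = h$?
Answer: $2368$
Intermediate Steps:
$k{\left(h,q \right)} = -18 + 3 h$
$\left(-106 + 138\right) \left(\left(24 + k{\left(6,2 - 0 \right)}\right) + 50\right) = \left(-106 + 138\right) \left(\left(24 + \left(-18 + 3 \cdot 6\right)\right) + 50\right) = 32 \left(\left(24 + \left(-18 + 18\right)\right) + 50\right) = 32 \left(\left(24 + 0\right) + 50\right) = 32 \left(24 + 50\right) = 32 \cdot 74 = 2368$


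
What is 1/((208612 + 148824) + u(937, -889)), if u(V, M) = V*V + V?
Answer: 1/1236342 ≈ 8.0884e-7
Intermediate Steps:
u(V, M) = V + V² (u(V, M) = V² + V = V + V²)
1/((208612 + 148824) + u(937, -889)) = 1/((208612 + 148824) + 937*(1 + 937)) = 1/(357436 + 937*938) = 1/(357436 + 878906) = 1/1236342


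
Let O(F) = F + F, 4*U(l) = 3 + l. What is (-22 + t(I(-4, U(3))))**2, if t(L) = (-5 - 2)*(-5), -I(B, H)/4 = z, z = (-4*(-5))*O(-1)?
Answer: 169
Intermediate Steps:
U(l) = 3/4 + l/4 (U(l) = (3 + l)/4 = 3/4 + l/4)
O(F) = 2*F
z = -40 (z = (-4*(-5))*(2*(-1)) = 20*(-2) = -40)
I(B, H) = 160 (I(B, H) = -4*(-40) = 160)
t(L) = 35 (t(L) = -7*(-5) = 35)
(-22 + t(I(-4, U(3))))**2 = (-22 + 35)**2 = 13**2 = 169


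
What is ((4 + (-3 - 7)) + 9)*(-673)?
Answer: -2019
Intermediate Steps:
((4 + (-3 - 7)) + 9)*(-673) = ((4 - 10) + 9)*(-673) = (-6 + 9)*(-673) = 3*(-673) = -2019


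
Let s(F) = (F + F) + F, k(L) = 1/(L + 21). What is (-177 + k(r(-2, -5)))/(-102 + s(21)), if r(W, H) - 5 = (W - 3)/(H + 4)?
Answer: 422/93 ≈ 4.5376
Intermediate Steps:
r(W, H) = 5 + (-3 + W)/(4 + H) (r(W, H) = 5 + (W - 3)/(H + 4) = 5 + (-3 + W)/(4 + H))
k(L) = 1/(21 + L)
s(F) = 3*F (s(F) = 2*F + F = 3*F)
(-177 + k(r(-2, -5)))/(-102 + s(21)) = (-177 + 1/(21 + (17 - 2 + 5*(-5))/(4 - 5)))/(-102 + 3*21) = (-177 + 1/(21 + (17 - 2 - 25)/(-1)))/(-102 + 63) = (-177 + 1/(21 - 1*(-10)))/(-39) = (-177 + 1/(21 + 10))*(-1/39) = (-177 + 1/31)*(-1/39) = -5486/31*(-1/39) = 422/93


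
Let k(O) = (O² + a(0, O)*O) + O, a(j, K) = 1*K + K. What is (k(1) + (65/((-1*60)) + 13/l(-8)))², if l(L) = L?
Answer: 961/576 ≈ 1.6684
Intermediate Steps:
a(j, K) = 2*K (a(j, K) = K + K = 2*K)
k(O) = O + 3*O² (k(O) = (O² + (2*O)*O) + O = (O² + 2*O²) + O = 3*O² + O = O + 3*O²)
(k(1) + (65/((-1*60)) + 13/l(-8)))² = (1*(1 + 3*1) + (65/((-1*60)) + 13/(-8)))² = (1*(1 + 3) + (65/(-60) + 13*(-⅛)))² = (1*4 + (65*(-1/60) - 13/8))² = (4 + (-13/12 - 13/8))² = (4 - 65/24)² = (31/24)² = 961/576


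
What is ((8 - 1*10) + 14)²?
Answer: 144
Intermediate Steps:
((8 - 1*10) + 14)² = ((8 - 10) + 14)² = (-2 + 14)² = 12² = 144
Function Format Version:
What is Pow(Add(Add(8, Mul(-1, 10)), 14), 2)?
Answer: 144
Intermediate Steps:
Pow(Add(Add(8, Mul(-1, 10)), 14), 2) = Pow(Add(Add(8, -10), 14), 2) = Pow(Add(-2, 14), 2) = Pow(12, 2) = 144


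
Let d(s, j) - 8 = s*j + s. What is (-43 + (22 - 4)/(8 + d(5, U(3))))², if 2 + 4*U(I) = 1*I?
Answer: 14100025/7921 ≈ 1780.1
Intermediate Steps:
U(I) = -½ + I/4 (U(I) = -½ + (1*I)/4 = -½ + I/4)
d(s, j) = 8 + s + j*s (d(s, j) = 8 + (s*j + s) = 8 + (j*s + s) = 8 + (s + j*s) = 8 + s + j*s)
(-43 + (22 - 4)/(8 + d(5, U(3))))² = (-43 + (22 - 4)/(8 + (8 + 5 + (-½ + (¼)*3)*5)))² = (-43 + 18/(8 + (8 + 5 + (-½ + ¾)*5)))² = (-43 + 18/(8 + (8 + 5 + (¼)*5)))² = (-43 + 18/(8 + (8 + 5 + 5/4)))² = (-43 + 18/(8 + 57/4))² = (-43 + 18/(89/4))² = (-43 + 18*(4/89))² = (-43 + 72/89)² = (-3755/89)² = 14100025/7921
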